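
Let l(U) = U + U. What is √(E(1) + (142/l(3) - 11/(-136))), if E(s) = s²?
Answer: √1029894/204 ≈ 4.9747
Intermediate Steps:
l(U) = 2*U
√(E(1) + (142/l(3) - 11/(-136))) = √(1² + (142/((2*3)) - 11/(-136))) = √(1 + (142/6 - 11*(-1/136))) = √(1 + (142*(⅙) + 11/136)) = √(1 + (71/3 + 11/136)) = √(1 + 9689/408) = √(10097/408) = √1029894/204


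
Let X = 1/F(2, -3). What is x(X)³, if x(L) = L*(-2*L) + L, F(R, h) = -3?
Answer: -125/729 ≈ -0.17147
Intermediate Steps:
X = -⅓ (X = 1/(-3) = -⅓ ≈ -0.33333)
x(L) = L - 2*L² (x(L) = -2*L² + L = L - 2*L²)
x(X)³ = (-(1 - 2*(-⅓))/3)³ = (-(1 + ⅔)/3)³ = (-⅓*5/3)³ = (-5/9)³ = -125/729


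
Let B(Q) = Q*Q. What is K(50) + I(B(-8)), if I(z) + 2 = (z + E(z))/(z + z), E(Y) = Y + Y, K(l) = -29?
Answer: -59/2 ≈ -29.500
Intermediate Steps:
B(Q) = Q²
E(Y) = 2*Y
I(z) = -½ (I(z) = -2 + (z + 2*z)/(z + z) = -2 + (3*z)/((2*z)) = -2 + (3*z)*(1/(2*z)) = -2 + 3/2 = -½)
K(50) + I(B(-8)) = -29 - ½ = -59/2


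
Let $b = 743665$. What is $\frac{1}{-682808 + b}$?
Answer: $\frac{1}{60857} \approx 1.6432 \cdot 10^{-5}$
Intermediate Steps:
$\frac{1}{-682808 + b} = \frac{1}{-682808 + 743665} = \frac{1}{60857}$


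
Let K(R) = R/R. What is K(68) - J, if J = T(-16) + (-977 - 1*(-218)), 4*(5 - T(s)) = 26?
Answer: 1523/2 ≈ 761.50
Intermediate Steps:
T(s) = -3/2 (T(s) = 5 - 1/4*26 = 5 - 13/2 = -3/2)
K(R) = 1
J = -1521/2 (J = -3/2 + (-977 - 1*(-218)) = -3/2 + (-977 + 218) = -3/2 - 759 = -1521/2 ≈ -760.50)
K(68) - J = 1 - 1*(-1521/2) = 1 + 1521/2 = 1523/2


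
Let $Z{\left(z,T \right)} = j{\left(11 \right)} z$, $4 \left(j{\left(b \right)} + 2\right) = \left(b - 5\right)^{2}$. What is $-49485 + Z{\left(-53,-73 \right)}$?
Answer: $-49856$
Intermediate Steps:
$j{\left(b \right)} = -2 + \frac{\left(-5 + b\right)^{2}}{4}$ ($j{\left(b \right)} = -2 + \frac{\left(b - 5\right)^{2}}{4} = -2 + \frac{\left(-5 + b\right)^{2}}{4}$)
$Z{\left(z,T \right)} = 7 z$ ($Z{\left(z,T \right)} = \left(-2 + \frac{\left(-5 + 11\right)^{2}}{4}\right) z = \left(-2 + \frac{6^{2}}{4}\right) z = \left(-2 + \frac{1}{4} \cdot 36\right) z = \left(-2 + 9\right) z = 7 z$)
$-49485 + Z{\left(-53,-73 \right)} = -49485 + 7 \left(-53\right) = -49485 - 371 = -49856$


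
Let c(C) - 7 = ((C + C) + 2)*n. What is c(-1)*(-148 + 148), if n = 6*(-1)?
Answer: 0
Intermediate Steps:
n = -6
c(C) = -5 - 12*C (c(C) = 7 + ((C + C) + 2)*(-6) = 7 + (2*C + 2)*(-6) = 7 + (2 + 2*C)*(-6) = 7 + (-12 - 12*C) = -5 - 12*C)
c(-1)*(-148 + 148) = (-5 - 12*(-1))*(-148 + 148) = (-5 + 12)*0 = 7*0 = 0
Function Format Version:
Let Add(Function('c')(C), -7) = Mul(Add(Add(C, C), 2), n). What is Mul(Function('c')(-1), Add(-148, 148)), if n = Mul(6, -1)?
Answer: 0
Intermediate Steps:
n = -6
Function('c')(C) = Add(-5, Mul(-12, C)) (Function('c')(C) = Add(7, Mul(Add(Add(C, C), 2), -6)) = Add(7, Mul(Add(Mul(2, C), 2), -6)) = Add(7, Mul(Add(2, Mul(2, C)), -6)) = Add(7, Add(-12, Mul(-12, C))) = Add(-5, Mul(-12, C)))
Mul(Function('c')(-1), Add(-148, 148)) = Mul(Add(-5, Mul(-12, -1)), Add(-148, 148)) = Mul(Add(-5, 12), 0) = Mul(7, 0) = 0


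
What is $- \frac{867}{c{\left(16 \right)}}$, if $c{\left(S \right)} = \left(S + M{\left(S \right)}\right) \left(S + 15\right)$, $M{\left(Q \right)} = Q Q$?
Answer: $- \frac{51}{496} \approx -0.10282$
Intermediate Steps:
$M{\left(Q \right)} = Q^{2}$
$c{\left(S \right)} = \left(15 + S\right) \left(S + S^{2}\right)$ ($c{\left(S \right)} = \left(S + S^{2}\right) \left(S + 15\right) = \left(S + S^{2}\right) \left(15 + S\right) = \left(15 + S\right) \left(S + S^{2}\right)$)
$- \frac{867}{c{\left(16 \right)}} = - \frac{867}{16 \left(15 + 16^{2} + 16 \cdot 16\right)} = - \frac{867}{16 \left(15 + 256 + 256\right)} = - \frac{867}{16 \cdot 527} = - \frac{867}{8432} = \left(-867\right) \frac{1}{8432} = - \frac{51}{496}$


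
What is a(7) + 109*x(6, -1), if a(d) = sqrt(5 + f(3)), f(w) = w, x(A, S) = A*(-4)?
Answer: -2616 + 2*sqrt(2) ≈ -2613.2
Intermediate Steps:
x(A, S) = -4*A
a(d) = 2*sqrt(2) (a(d) = sqrt(5 + 3) = sqrt(8) = 2*sqrt(2))
a(7) + 109*x(6, -1) = 2*sqrt(2) + 109*(-4*6) = 2*sqrt(2) + 109*(-24) = 2*sqrt(2) - 2616 = -2616 + 2*sqrt(2)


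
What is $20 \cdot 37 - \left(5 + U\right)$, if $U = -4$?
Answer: $739$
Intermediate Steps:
$20 \cdot 37 - \left(5 + U\right) = 20 \cdot 37 - 1 = 740 + \left(-5 + 4\right) = 740 - 1 = 739$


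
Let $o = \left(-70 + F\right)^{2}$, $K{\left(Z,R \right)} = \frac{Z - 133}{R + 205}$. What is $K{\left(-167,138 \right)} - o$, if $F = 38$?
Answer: $- \frac{351532}{343} \approx -1024.9$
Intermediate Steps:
$K{\left(Z,R \right)} = \frac{-133 + Z}{205 + R}$
$o = 1024$ ($o = \left(-70 + 38\right)^{2} = \left(-32\right)^{2} = 1024$)
$K{\left(-167,138 \right)} - o = \frac{-133 - 167}{205 + 138} - 1024 = \frac{1}{343} \left(-300\right) - 1024 = - \frac{300}{343} - 1024 = - \frac{351532}{343}$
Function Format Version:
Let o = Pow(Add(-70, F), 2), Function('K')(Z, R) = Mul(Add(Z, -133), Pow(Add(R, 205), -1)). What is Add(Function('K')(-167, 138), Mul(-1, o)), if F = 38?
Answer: Rational(-351532, 343) ≈ -1024.9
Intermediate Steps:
Function('K')(Z, R) = Mul(Pow(Add(205, R), -1), Add(-133, Z)) (Function('K')(Z, R) = Mul(Add(-133, Z), Pow(Add(205, R), -1)) = Mul(Pow(Add(205, R), -1), Add(-133, Z)))
o = 1024 (o = Pow(Add(-70, 38), 2) = Pow(-32, 2) = 1024)
Add(Function('K')(-167, 138), Mul(-1, o)) = Add(Mul(Pow(Add(205, 138), -1), Add(-133, -167)), Mul(-1, 1024)) = Add(Mul(Pow(343, -1), -300), -1024) = Add(Mul(Rational(1, 343), -300), -1024) = Add(Rational(-300, 343), -1024) = Rational(-351532, 343)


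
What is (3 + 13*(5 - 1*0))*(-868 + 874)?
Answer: 408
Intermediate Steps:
(3 + 13*(5 - 1*0))*(-868 + 874) = (3 + 13*(5 + 0))*6 = (3 + 13*5)*6 = (3 + 65)*6 = 68*6 = 408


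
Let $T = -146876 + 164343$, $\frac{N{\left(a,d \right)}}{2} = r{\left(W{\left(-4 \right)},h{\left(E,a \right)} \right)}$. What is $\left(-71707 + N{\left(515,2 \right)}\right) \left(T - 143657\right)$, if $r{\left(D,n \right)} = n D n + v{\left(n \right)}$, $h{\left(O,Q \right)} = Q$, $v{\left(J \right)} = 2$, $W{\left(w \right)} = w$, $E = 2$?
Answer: $276798143570$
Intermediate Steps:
$r{\left(D,n \right)} = 2 + D n^{2}$ ($r{\left(D,n \right)} = n D n + 2 = D n n + 2 = D n^{2} + 2 = 2 + D n^{2}$)
$N{\left(a,d \right)} = 4 - 8 a^{2}$ ($N{\left(a,d \right)} = 2 \left(2 - 4 a^{2}\right) = 4 - 8 a^{2}$)
$T = 17467$
$\left(-71707 + N{\left(515,2 \right)}\right) \left(T - 143657\right) = \left(-71707 + \left(4 - 8 \cdot 515^{2}\right)\right) \left(17467 - 143657\right) = \left(-71707 + \left(4 - 2121800\right)\right) \left(-126190\right) = \left(-71707 - 2121796\right) \left(-126190\right) = \left(-2193503\right) \left(-126190\right) = 276798143570$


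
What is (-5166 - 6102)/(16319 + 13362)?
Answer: -11268/29681 ≈ -0.37964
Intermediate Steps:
(-5166 - 6102)/(16319 + 13362) = -11268/29681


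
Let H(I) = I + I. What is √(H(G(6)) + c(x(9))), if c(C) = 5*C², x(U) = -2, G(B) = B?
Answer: 4*√2 ≈ 5.6569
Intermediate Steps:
H(I) = 2*I
√(H(G(6)) + c(x(9))) = √(2*6 + 5*(-2)²) = √(12 + 5*4) = √(12 + 20) = √32 = 4*√2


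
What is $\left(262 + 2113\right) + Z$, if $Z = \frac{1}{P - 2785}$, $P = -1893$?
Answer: $\frac{11110249}{4678} \approx 2375.0$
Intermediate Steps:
$Z = - \frac{1}{4678}$ ($Z = \frac{1}{-1893 - 2785} = \frac{1}{-4678} = - \frac{1}{4678} \approx -0.00021377$)
$\left(262 + 2113\right) + Z = \left(262 + 2113\right) - \frac{1}{4678} = 2375 - \frac{1}{4678} = \frac{11110249}{4678}$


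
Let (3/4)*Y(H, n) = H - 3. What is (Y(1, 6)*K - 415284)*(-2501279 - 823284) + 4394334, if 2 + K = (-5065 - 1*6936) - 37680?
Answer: 940177512482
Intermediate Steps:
K = -49683 (K = -2 + ((-5065 - 1*6936) - 37680) = -2 + ((-5065 - 6936) - 37680) = -2 + (-12001 - 37680) = -2 - 49681 = -49683)
Y(H, n) = -4 + 4*H/3 (Y(H, n) = 4*(H - 3)/3 = 4*(-3 + H)/3 = -4 + 4*H/3)
(Y(1, 6)*K - 415284)*(-2501279 - 823284) + 4394334 = ((-4 + (4/3)*1)*(-49683) - 415284)*(-2501279 - 823284) + 4394334 = ((-4 + 4/3)*(-49683) - 415284)*(-3324563) + 4394334 = (-8/3*(-49683) - 415284)*(-3324563) + 4394334 = (132488 - 415284)*(-3324563) + 4394334 = -282796*(-3324563) + 4394334 = 940173118148 + 4394334 = 940177512482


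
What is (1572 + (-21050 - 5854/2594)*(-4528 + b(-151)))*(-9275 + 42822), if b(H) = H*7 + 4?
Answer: 5112227307221587/1297 ≈ 3.9416e+12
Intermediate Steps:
b(H) = 4 + 7*H (b(H) = 7*H + 4 = 4 + 7*H)
(1572 + (-21050 - 5854/2594)*(-4528 + b(-151)))*(-9275 + 42822) = (1572 + (-21050 - 5854/2594)*(-4528 + (4 + 7*(-151))))*(-9275 + 42822) = (1572 + (-21050 - 5854*1/2594)*(-4528 + (4 - 1057)))*33547 = (1572 + (-21050 - 2927/1297)*(-4528 - 1053))*33547 = (1572 - 27304777/1297*(-5581))*33547 = (1572 + 152387960437/1297)*33547 = (152389999321/1297)*33547 = 5112227307221587/1297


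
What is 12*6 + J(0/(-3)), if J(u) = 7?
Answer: 79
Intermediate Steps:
12*6 + J(0/(-3)) = 12*6 + 7 = 72 + 7 = 79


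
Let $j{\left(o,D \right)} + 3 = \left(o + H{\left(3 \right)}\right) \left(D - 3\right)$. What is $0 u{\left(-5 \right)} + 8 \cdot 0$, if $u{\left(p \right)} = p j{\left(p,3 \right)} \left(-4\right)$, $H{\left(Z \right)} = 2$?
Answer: $0$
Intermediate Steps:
$j{\left(o,D \right)} = -3 + \left(-3 + D\right) \left(2 + o\right)$ ($j{\left(o,D \right)} = -3 + \left(o + 2\right) \left(D - 3\right) = -3 + \left(2 + o\right) \left(-3 + D\right) = -3 + \left(-3 + D\right) \left(2 + o\right)$)
$u{\left(p \right)} = 12 p$ ($u{\left(p \right)} = p \left(-9 - 3 p + 2 \cdot 3 + 3 p\right) \left(-4\right) = p \left(-9 - 3 p + 6 + 3 p\right) \left(-4\right) = p \left(-3\right) \left(-4\right) = - 3 p \left(-4\right) = 12 p$)
$0 u{\left(-5 \right)} + 8 \cdot 0 = 0 \cdot 12 \left(-5\right) + 8 \cdot 0 = 0 \left(-60\right) + 0 = 0 + 0 = 0$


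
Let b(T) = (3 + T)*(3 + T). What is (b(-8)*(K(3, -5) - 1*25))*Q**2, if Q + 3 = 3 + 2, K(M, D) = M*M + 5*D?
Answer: -4100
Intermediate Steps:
K(M, D) = M**2 + 5*D
b(T) = (3 + T)**2
Q = 2 (Q = -3 + (3 + 2) = -3 + 5 = 2)
(b(-8)*(K(3, -5) - 1*25))*Q**2 = ((3 - 8)**2*((3**2 + 5*(-5)) - 1*25))*2**2 = ((-5)**2*((9 - 25) - 25))*4 = (25*(-16 - 25))*4 = (25*(-41))*4 = -1025*4 = -4100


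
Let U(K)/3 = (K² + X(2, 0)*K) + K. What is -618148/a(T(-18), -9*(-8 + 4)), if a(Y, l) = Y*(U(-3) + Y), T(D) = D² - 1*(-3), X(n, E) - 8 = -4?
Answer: -618148/101043 ≈ -6.1177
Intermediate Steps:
X(n, E) = 4 (X(n, E) = 8 - 4 = 4)
T(D) = 3 + D² (T(D) = D² + 3 = 3 + D²)
U(K) = 3*K² + 15*K (U(K) = 3*((K² + 4*K) + K) = 3*(K² + 5*K) = 3*K² + 15*K)
a(Y, l) = Y*(-18 + Y) (a(Y, l) = Y*(3*(-3)*(5 - 3) + Y) = Y*(3*(-3)*2 + Y) = Y*(-18 + Y))
-618148/a(T(-18), -9*(-8 + 4)) = -618148*1/((-18 + (3 + (-18)²))*(3 + (-18)²)) = -618148*1/((-18 + (3 + 324))*(3 + 324)) = -618148*1/(327*(-18 + 327)) = -618148/(327*309) = -618148/101043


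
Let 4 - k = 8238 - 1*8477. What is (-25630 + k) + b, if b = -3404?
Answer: -28791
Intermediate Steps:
k = 243 (k = 4 - (8238 - 1*8477) = 4 - (8238 - 8477) = 4 - 1*(-239) = 4 + 239 = 243)
(-25630 + k) + b = (-25630 + 243) - 3404 = -25387 - 3404 = -28791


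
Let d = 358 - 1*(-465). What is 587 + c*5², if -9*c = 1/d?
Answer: 4347884/7407 ≈ 587.00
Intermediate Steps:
d = 823 (d = 358 + 465 = 823)
c = -1/7407 (c = -⅑/823 = -⅑*1/823 = -1/7407 ≈ -0.00013501)
587 + c*5² = 587 - 1/7407*5² = 587 - 1/7407*25 = 587 - 25/7407 = 4347884/7407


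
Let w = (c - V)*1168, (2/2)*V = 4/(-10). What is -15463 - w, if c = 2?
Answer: -91331/5 ≈ -18266.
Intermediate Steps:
V = -⅖ (V = 4/(-10) = 4*(-⅒) = -⅖ ≈ -0.40000)
w = 14016/5 (w = (2 - 1*(-⅖))*1168 = (2 + ⅖)*1168 = (12/5)*1168 = 14016/5 ≈ 2803.2)
-15463 - w = -15463 - 1*14016/5 = -15463 - 14016/5 = -91331/5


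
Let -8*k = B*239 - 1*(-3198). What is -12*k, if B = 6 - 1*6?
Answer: 4797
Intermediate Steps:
B = 0 (B = 6 - 6 = 0)
k = -1599/4 (k = -(0*239 - 1*(-3198))/8 = -(0 + 3198)/8 = -⅛*3198 = -1599/4 ≈ -399.75)
-12*k = -12*(-1599/4) = 4797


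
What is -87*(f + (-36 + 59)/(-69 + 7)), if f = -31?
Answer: 169215/62 ≈ 2729.3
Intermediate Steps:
-87*(f + (-36 + 59)/(-69 + 7)) = -87*(-31 + (-36 + 59)/(-69 + 7)) = -87*(-31 + 23/(-62)) = -87*(-31 + 23*(-1/62)) = -87*(-31 - 23/62) = -87*(-1945/62) = 169215/62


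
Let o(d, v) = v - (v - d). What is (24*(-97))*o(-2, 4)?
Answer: 4656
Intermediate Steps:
o(d, v) = d (o(d, v) = v + (d - v) = d)
(24*(-97))*o(-2, 4) = (24*(-97))*(-2) = -2328*(-2) = 4656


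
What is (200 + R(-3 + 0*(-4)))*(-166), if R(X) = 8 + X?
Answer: -34030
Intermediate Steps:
(200 + R(-3 + 0*(-4)))*(-166) = (200 + (8 + (-3 + 0*(-4))))*(-166) = (200 + (8 + (-3 + 0)))*(-166) = (200 + (8 - 3))*(-166) = (200 + 5)*(-166) = 205*(-166) = -34030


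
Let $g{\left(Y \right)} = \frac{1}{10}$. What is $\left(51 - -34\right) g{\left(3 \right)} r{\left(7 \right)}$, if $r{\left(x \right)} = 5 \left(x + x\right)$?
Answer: $595$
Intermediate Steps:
$g{\left(Y \right)} = \frac{1}{10}$
$r{\left(x \right)} = 10 x$ ($r{\left(x \right)} = 5 \cdot 2 x = 10 x$)
$\left(51 - -34\right) g{\left(3 \right)} r{\left(7 \right)} = \left(51 - -34\right) \frac{1}{10} \cdot 10 \cdot 7 = \left(51 + 34\right) \frac{1}{10} \cdot 70 = 85 \cdot \frac{1}{10} \cdot 70 = \frac{17}{2} \cdot 70 = 595$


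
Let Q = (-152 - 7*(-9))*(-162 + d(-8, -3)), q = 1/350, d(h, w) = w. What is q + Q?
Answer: 5139751/350 ≈ 14685.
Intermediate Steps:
q = 1/350 ≈ 0.0028571
Q = 14685 (Q = (-152 - 7*(-9))*(-162 - 3) = (-152 + 63)*(-165) = -89*(-165) = 14685)
q + Q = 1/350 + 14685 = 5139751/350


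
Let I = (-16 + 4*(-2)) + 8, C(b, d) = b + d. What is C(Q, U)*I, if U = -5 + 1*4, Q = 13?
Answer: -192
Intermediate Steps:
U = -1 (U = -5 + 4 = -1)
I = -16 (I = (-16 - 8) + 8 = -24 + 8 = -16)
C(Q, U)*I = (13 - 1)*(-16) = 12*(-16) = -192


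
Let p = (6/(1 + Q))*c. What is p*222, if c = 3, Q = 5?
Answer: 666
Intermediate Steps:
p = 3 (p = (6/(1 + 5))*3 = (6/6)*3 = (6*(1/6))*3 = 1*3 = 3)
p*222 = 3*222 = 666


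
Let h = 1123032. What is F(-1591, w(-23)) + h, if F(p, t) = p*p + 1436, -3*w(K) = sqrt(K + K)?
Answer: 3655749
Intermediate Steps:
w(K) = -sqrt(2)*sqrt(K)/3 (w(K) = -sqrt(K + K)/3 = -sqrt(2)*sqrt(K)/3)
F(p, t) = 1436 + p**2 (F(p, t) = p**2 + 1436 = 1436 + p**2)
F(-1591, w(-23)) + h = (1436 + (-1591)**2) + 1123032 = (1436 + 2531281) + 1123032 = 2532717 + 1123032 = 3655749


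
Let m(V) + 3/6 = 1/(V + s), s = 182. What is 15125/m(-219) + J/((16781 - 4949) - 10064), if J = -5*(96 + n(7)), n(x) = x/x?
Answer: -152219455/5304 ≈ -28699.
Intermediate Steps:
n(x) = 1
J = -485 (J = -5*(96 + 1) = -5*97 = -485)
m(V) = -½ + 1/(182 + V) (m(V) = -½ + 1/(V + 182) = -½ + 1/(182 + V))
15125/m(-219) + J/((16781 - 4949) - 10064) = 15125/(((-180 - 1*(-219))/(2*(182 - 219)))) - 485/((16781 - 4949) - 10064) = 15125/(((½)*(-180 + 219)/(-37))) - 485/(11832 - 10064) = 15125/(((½)*(-1/37)*39)) - 485/1768 = 15125/(-39/74) - 485*1/1768 = 15125*(-74/39) - 485/1768 = -1119250/39 - 485/1768 = -152219455/5304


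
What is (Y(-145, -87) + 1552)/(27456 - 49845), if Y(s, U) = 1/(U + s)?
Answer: -120021/1731416 ≈ -0.069320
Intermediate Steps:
(Y(-145, -87) + 1552)/(27456 - 49845) = (1/(-87 - 145) + 1552)/(27456 - 49845) = (1/(-232) + 1552)/(-22389) = (-1/232 + 1552)*(-1/22389) = (360063/232)*(-1/22389) = -120021/1731416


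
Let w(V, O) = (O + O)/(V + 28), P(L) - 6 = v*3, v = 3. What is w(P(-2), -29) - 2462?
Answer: -105924/43 ≈ -2463.3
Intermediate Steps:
P(L) = 15 (P(L) = 6 + 3*3 = 6 + 9 = 15)
w(V, O) = 2*O/(28 + V) (w(V, O) = (2*O)/(28 + V) = 2*O/(28 + V))
w(P(-2), -29) - 2462 = 2*(-29)/(28 + 15) - 2462 = 2*(-29)/43 - 2462 = 2*(-29)*(1/43) - 2462 = -58/43 - 2462 = -105924/43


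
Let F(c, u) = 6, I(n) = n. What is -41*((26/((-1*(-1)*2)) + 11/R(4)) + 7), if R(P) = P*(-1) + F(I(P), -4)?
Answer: -2091/2 ≈ -1045.5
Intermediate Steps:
R(P) = 6 - P (R(P) = P*(-1) + 6 = -P + 6 = 6 - P)
-41*((26/((-1*(-1)*2)) + 11/R(4)) + 7) = -41*((26/((-1*(-1)*2)) + 11/(6 - 1*4)) + 7) = -41*((26/((1*2)) + 11/(6 - 4)) + 7) = -41*((26/2 + 11/2) + 7) = -41*((26*(1/2) + 11*(1/2)) + 7) = -41*((13 + 11/2) + 7) = -41*(37/2 + 7) = -41*51/2 = -2091/2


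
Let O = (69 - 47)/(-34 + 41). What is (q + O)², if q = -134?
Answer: 839056/49 ≈ 17124.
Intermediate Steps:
O = 22/7 ≈ 3.1429
(q + O)² = (-134 + 22/7)² = (-916/7)² = 839056/49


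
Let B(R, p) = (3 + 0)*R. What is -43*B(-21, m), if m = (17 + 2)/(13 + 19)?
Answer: 2709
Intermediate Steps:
m = 19/32 ≈ 0.59375
B(R, p) = 3*R
-43*B(-21, m) = -129*(-21) = -43*(-63) = 2709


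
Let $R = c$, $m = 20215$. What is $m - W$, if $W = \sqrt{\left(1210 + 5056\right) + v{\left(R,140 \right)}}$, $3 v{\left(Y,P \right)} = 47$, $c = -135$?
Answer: $20215 - \frac{\sqrt{56535}}{3} \approx 20136.0$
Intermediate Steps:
$R = -135$
$v{\left(Y,P \right)} = \frac{47}{3}$ ($v{\left(Y,P \right)} = \frac{1}{3} \cdot 47 = \frac{47}{3}$)
$W = \frac{\sqrt{56535}}{3}$ ($W = \sqrt{\left(1210 + 5056\right) + \frac{47}{3}} = \sqrt{6266 + \frac{47}{3}} = \sqrt{\frac{18845}{3}} = \frac{\sqrt{56535}}{3} \approx 79.257$)
$m - W = 20215 - \frac{\sqrt{56535}}{3}$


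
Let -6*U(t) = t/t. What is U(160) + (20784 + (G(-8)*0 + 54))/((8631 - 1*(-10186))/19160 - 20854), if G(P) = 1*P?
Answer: -2795080303/2397262938 ≈ -1.1659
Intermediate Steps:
G(P) = P
U(t) = -⅙ (U(t) = -t/(6*t) = -⅙*1 = -⅙)
U(160) + (20784 + (G(-8)*0 + 54))/((8631 - 1*(-10186))/19160 - 20854) = -⅙ + (20784 + (-8*0 + 54))/((8631 - 1*(-10186))/19160 - 20854) = -⅙ + (20784 + (0 + 54))/((8631 + 10186)*(1/19160) - 20854) = -⅙ + (20784 + 54)/(18817*(1/19160) - 20854) = -⅙ + 20838/(18817/19160 - 20854) = -⅙ + 20838/(-399543823/19160) = -⅙ + 20838*(-19160/399543823) = -⅙ - 399256080/399543823 = -2795080303/2397262938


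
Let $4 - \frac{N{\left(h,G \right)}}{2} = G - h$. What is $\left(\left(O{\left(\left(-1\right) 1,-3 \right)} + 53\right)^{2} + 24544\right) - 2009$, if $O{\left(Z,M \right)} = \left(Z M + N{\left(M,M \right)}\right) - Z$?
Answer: $26760$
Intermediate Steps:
$N{\left(h,G \right)} = 8 - 2 G + 2 h$ ($N{\left(h,G \right)} = 8 - 2 \left(G - h\right) = 8 - \left(- 2 h + 2 G\right) = 8 - 2 G + 2 h$)
$O{\left(Z,M \right)} = 8 - Z + M Z$ ($O{\left(Z,M \right)} = \left(Z M + \left(8 - 2 M + 2 M\right)\right) - Z = \left(M Z + 8\right) - Z = \left(8 + M Z\right) - Z = 8 - Z + M Z$)
$\left(\left(O{\left(\left(-1\right) 1,-3 \right)} + 53\right)^{2} + 24544\right) - 2009 = \left(\left(\left(8 - \left(-1\right) 1 - 3 \left(\left(-1\right) 1\right)\right) + 53\right)^{2} + 24544\right) - 2009 = \left(\left(\left(8 - -1 - -3\right) + 53\right)^{2} + 24544\right) - 2009 = \left(\left(\left(8 + 1 + 3\right) + 53\right)^{2} + 24544\right) - 2009 = \left(\left(12 + 53\right)^{2} + 24544\right) - 2009 = \left(65^{2} + 24544\right) - 2009 = \left(4225 + 24544\right) - 2009 = 28769 - 2009 = 26760$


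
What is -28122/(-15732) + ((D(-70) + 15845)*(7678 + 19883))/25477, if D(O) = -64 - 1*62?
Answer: 1136052033997/66800694 ≈ 17007.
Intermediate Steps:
D(O) = -126 (D(O) = -64 - 62 = -126)
-28122/(-15732) + ((D(-70) + 15845)*(7678 + 19883))/25477 = -28122/(-15732) + ((-126 + 15845)*(7678 + 19883))/25477 = -28122*(-1/15732) + (15719*27561)*(1/25477) = 4687/2622 + 433231359*(1/25477) = 4687/2622 + 433231359/25477 = 1136052033997/66800694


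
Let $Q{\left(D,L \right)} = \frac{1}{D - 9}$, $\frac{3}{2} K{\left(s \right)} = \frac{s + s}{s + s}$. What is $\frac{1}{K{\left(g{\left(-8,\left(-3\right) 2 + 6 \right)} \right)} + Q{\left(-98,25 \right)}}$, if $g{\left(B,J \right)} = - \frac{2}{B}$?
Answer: $\frac{321}{211} \approx 1.5213$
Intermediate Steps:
$K{\left(s \right)} = \frac{2}{3}$ ($K{\left(s \right)} = \frac{2 \frac{s + s}{s + s}}{3} = \frac{2 \frac{2 s}{2 s}}{3} = \frac{2 \cdot 2 s \frac{1}{2 s}}{3} = \frac{2}{3} \cdot 1 = \frac{2}{3}$)
$Q{\left(D,L \right)} = \frac{1}{-9 + D}$
$\frac{1}{K{\left(g{\left(-8,\left(-3\right) 2 + 6 \right)} \right)} + Q{\left(-98,25 \right)}} = \frac{1}{\frac{2}{3} + \frac{1}{-9 - 98}} = \frac{1}{\frac{2}{3} + \frac{1}{-107}} = \frac{1}{\frac{2}{3} - \frac{1}{107}} = \frac{1}{\frac{211}{321}} = \frac{321}{211}$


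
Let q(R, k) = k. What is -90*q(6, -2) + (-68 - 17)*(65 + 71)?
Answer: -11380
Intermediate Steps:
-90*q(6, -2) + (-68 - 17)*(65 + 71) = -90*(-2) + (-68 - 17)*(65 + 71) = 180 - 85*136 = 180 - 11560 = -11380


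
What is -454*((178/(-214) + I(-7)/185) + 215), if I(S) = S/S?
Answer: -1924763418/19795 ≈ -97235.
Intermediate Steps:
I(S) = 1
-454*((178/(-214) + I(-7)/185) + 215) = -454*((178/(-214) + 1/185) + 215) = -454*((178*(-1/214) + 1*(1/185)) + 215) = -454*((-89/107 + 1/185) + 215) = -454*(-16358/19795 + 215) = -454*4239567/19795 = -1924763418/19795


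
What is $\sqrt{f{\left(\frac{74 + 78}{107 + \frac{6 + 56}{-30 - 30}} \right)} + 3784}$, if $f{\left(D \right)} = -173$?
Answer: $\sqrt{3611} \approx 60.092$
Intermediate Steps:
$\sqrt{f{\left(\frac{74 + 78}{107 + \frac{6 + 56}{-30 - 30}} \right)} + 3784} = \sqrt{-173 + 3784} = \sqrt{3611}$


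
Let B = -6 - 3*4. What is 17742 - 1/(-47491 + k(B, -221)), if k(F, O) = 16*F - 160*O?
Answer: 220337899/12419 ≈ 17742.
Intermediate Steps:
B = -18 (B = -6 - 12 = -18)
k(F, O) = -160*O + 16*F
17742 - 1/(-47491 + k(B, -221)) = 17742 - 1/(-47491 + (-160*(-221) + 16*(-18))) = 17742 - 1/(-47491 + (35360 - 288)) = 17742 - 1/(-47491 + 35072) = 17742 - 1/(-12419) = 17742 - 1*(-1/12419) = 17742 + 1/12419 = 220337899/12419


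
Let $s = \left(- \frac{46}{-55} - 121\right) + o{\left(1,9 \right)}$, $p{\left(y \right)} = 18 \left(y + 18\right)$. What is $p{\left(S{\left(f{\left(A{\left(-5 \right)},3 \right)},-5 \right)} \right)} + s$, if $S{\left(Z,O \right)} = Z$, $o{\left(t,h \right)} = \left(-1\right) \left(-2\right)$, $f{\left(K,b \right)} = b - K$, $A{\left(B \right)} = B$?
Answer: $\frac{19241}{55} \approx 349.84$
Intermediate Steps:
$o{\left(t,h \right)} = 2$
$p{\left(y \right)} = 324 + 18 y$ ($p{\left(y \right)} = 18 \left(18 + y\right) = 324 + 18 y$)
$s = - \frac{6499}{55}$ ($s = \left(- \frac{46}{-55} - 121\right) + 2 = \left(\left(-46\right) \left(- \frac{1}{55}\right) - 121\right) + 2 = \left(\frac{46}{55} - 121\right) + 2 = - \frac{6609}{55} + 2 = - \frac{6499}{55} \approx -118.16$)
$p{\left(S{\left(f{\left(A{\left(-5 \right)},3 \right)},-5 \right)} \right)} + s = \left(324 + 18 \left(3 - -5\right)\right) - \frac{6499}{55} = \left(324 + 18 \left(3 + 5\right)\right) - \frac{6499}{55} = \left(324 + 18 \cdot 8\right) - \frac{6499}{55} = \left(324 + 144\right) - \frac{6499}{55} = 468 - \frac{6499}{55} = \frac{19241}{55}$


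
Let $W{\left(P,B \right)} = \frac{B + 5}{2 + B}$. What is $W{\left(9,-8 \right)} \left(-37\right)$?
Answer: $- \frac{37}{2} \approx -18.5$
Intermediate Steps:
$W{\left(P,B \right)} = \frac{5 + B}{2 + B}$
$W{\left(9,-8 \right)} \left(-37\right) = \frac{5 - 8}{2 - 8} \left(-37\right) = \frac{1}{-6} \left(-3\right) \left(-37\right) = \left(- \frac{1}{6}\right) \left(-3\right) \left(-37\right) = \frac{1}{2} \left(-37\right) = - \frac{37}{2}$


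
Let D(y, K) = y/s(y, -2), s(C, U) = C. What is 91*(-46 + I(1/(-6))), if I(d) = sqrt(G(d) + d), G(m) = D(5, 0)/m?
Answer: -4186 + 91*I*sqrt(222)/6 ≈ -4186.0 + 225.98*I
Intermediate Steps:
D(y, K) = 1 (D(y, K) = y/y = 1)
G(m) = 1/m
I(d) = sqrt(d + 1/d) (I(d) = sqrt(1/d + d) = sqrt(d + 1/d))
91*(-46 + I(1/(-6))) = 91*(-46 + sqrt(1/(-6) + 1/(1/(-6)))) = 91*(-46 + sqrt(-1/6 + 1/(-1/6))) = 91*(-46 + sqrt(-1/6 - 6)) = 91*(-46 + sqrt(-37/6)) = 91*(-46 + I*sqrt(222)/6) = -4186 + 91*I*sqrt(222)/6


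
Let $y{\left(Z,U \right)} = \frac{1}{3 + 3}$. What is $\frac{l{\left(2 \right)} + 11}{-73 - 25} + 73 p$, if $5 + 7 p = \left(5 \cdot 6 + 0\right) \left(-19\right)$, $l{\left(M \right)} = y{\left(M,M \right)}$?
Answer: $- \frac{3525967}{588} \approx -5996.5$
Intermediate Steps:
$y{\left(Z,U \right)} = \frac{1}{6}$
$l{\left(M \right)} = \frac{1}{6}$
$p = - \frac{575}{7}$ ($p = - \frac{5}{7} + \frac{\left(5 \cdot 6 + 0\right) \left(-19\right)}{7} = - \frac{5}{7} + \frac{\left(30 + 0\right) \left(-19\right)}{7} = - \frac{5}{7} + \frac{30 \left(-19\right)}{7} = - \frac{5}{7} + \frac{1}{7} \left(-570\right) = - \frac{5}{7} - \frac{570}{7} = - \frac{575}{7} \approx -82.143$)
$\frac{l{\left(2 \right)} + 11}{-73 - 25} + 73 p = \frac{\frac{1}{6} + 11}{-73 - 25} + 73 \left(- \frac{575}{7}\right) = \frac{67}{6 \left(-98\right)} - \frac{41975}{7} = \frac{67}{6} \left(- \frac{1}{98}\right) - \frac{41975}{7} = - \frac{67}{588} - \frac{41975}{7} = - \frac{3525967}{588}$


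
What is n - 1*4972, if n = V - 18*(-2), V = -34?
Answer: -4970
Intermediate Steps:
n = 2 (n = -34 - 18*(-2) = -34 + 36 = 2)
n - 1*4972 = 2 - 1*4972 = 2 - 4972 = -4970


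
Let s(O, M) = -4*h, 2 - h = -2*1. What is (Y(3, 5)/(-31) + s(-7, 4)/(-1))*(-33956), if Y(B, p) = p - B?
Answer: -16774264/31 ≈ -5.4111e+5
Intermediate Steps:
h = 4 (h = 2 - (-2) = 2 - 1*(-2) = 2 + 2 = 4)
s(O, M) = -16 (s(O, M) = -4*4 = -16)
(Y(3, 5)/(-31) + s(-7, 4)/(-1))*(-33956) = ((5 - 1*3)/(-31) - 16/(-1))*(-33956) = ((5 - 3)*(-1/31) - 16*(-1))*(-33956) = (2*(-1/31) + 16)*(-33956) = (-2/31 + 16)*(-33956) = (494/31)*(-33956) = -16774264/31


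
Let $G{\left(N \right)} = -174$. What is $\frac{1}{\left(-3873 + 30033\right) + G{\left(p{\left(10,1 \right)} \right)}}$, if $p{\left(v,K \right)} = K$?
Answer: $\frac{1}{25986} \approx 3.8482 \cdot 10^{-5}$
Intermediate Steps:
$\frac{1}{\left(-3873 + 30033\right) + G{\left(p{\left(10,1 \right)} \right)}} = \frac{1}{\left(-3873 + 30033\right) - 174} = \frac{1}{26160 - 174} = \frac{1}{25986}$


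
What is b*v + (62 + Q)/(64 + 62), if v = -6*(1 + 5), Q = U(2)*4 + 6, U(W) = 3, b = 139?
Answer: -315212/63 ≈ -5003.4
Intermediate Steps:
Q = 18 (Q = 3*4 + 6 = 12 + 6 = 18)
v = -36 (v = -6*6 = -36)
b*v + (62 + Q)/(64 + 62) = 139*(-36) + (62 + 18)/(64 + 62) = -5004 + 80/126 = -5004 + 80*(1/126) = -5004 + 40/63 = -315212/63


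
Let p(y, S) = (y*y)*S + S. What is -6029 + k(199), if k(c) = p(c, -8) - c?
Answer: -323044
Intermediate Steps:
p(y, S) = S + S*y**2 (p(y, S) = y**2*S + S = S*y**2 + S = S + S*y**2)
k(c) = -8 - c - 8*c**2 (k(c) = -8*(1 + c**2) - c = (-8 - 8*c**2) - c = -8 - c - 8*c**2)
-6029 + k(199) = -6029 + (-8 - 1*199 - 8*199**2) = -6029 + (-8 - 199 - 8*39601) = -6029 + (-8 - 199 - 316808) = -6029 - 317015 = -323044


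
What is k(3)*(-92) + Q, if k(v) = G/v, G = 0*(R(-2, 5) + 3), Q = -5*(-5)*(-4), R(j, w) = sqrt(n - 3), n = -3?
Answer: -100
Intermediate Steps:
R(j, w) = I*sqrt(6) (R(j, w) = sqrt(-3 - 3) = sqrt(-6) = I*sqrt(6))
Q = -100 (Q = 25*(-4) = -100)
G = 0 (G = 0*(I*sqrt(6) + 3) = 0*(3 + I*sqrt(6)) = 0)
k(v) = 0 (k(v) = 0/v = 0)
k(3)*(-92) + Q = 0*(-92) - 100 = 0 - 100 = -100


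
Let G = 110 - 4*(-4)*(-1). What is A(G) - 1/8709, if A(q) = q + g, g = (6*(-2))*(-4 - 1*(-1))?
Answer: 1132169/8709 ≈ 130.00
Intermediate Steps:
G = 94 (G = 110 + 16*(-1) = 110 - 16 = 94)
g = 36 (g = -12*(-4 + 1) = -12*(-3) = 36)
A(q) = 36 + q (A(q) = q + 36 = 36 + q)
A(G) - 1/8709 = (36 + 94) - 1/8709 = 130 - 1*1/8709 = 130 - 1/8709 = 1132169/8709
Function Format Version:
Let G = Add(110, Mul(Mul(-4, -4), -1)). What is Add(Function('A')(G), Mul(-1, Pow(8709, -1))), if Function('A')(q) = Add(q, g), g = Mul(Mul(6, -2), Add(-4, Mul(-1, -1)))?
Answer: Rational(1132169, 8709) ≈ 130.00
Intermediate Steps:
G = 94 (G = Add(110, Mul(16, -1)) = Add(110, -16) = 94)
g = 36 (g = Mul(-12, Add(-4, 1)) = Mul(-12, -3) = 36)
Function('A')(q) = Add(36, q) (Function('A')(q) = Add(q, 36) = Add(36, q))
Add(Function('A')(G), Mul(-1, Pow(8709, -1))) = Add(Add(36, 94), Mul(-1, Pow(8709, -1))) = Add(130, Mul(-1, Rational(1, 8709))) = Add(130, Rational(-1, 8709)) = Rational(1132169, 8709)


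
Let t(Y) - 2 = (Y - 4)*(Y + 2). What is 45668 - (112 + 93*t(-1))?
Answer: 45835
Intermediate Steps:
t(Y) = 2 + (-4 + Y)*(2 + Y) (t(Y) = 2 + (Y - 4)*(Y + 2) = 2 + (-4 + Y)*(2 + Y))
45668 - (112 + 93*t(-1)) = 45668 - (112 + 93*(-6 + (-1)² - 2*(-1))) = 45668 - (112 + 93*(-6 + 1 + 2)) = 45668 - (112 + 93*(-3)) = 45668 - (112 - 279) = 45668 - 1*(-167) = 45668 + 167 = 45835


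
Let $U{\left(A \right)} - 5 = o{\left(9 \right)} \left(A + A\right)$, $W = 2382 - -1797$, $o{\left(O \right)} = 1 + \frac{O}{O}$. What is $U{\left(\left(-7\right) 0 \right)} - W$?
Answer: $-4174$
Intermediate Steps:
$o{\left(O \right)} = 2$ ($o{\left(O \right)} = 1 + 1 = 2$)
$W = 4179$ ($W = 2382 + 1797 = 4179$)
$U{\left(A \right)} = 5 + 4 A$ ($U{\left(A \right)} = 5 + 2 \left(A + A\right) = 5 + 2 \cdot 2 A = 5 + 4 A$)
$U{\left(\left(-7\right) 0 \right)} - W = \left(5 + 4 \left(\left(-7\right) 0\right)\right) - 4179 = \left(5 + 4 \cdot 0\right) - 4179 = \left(5 + 0\right) - 4179 = 5 - 4179 = -4174$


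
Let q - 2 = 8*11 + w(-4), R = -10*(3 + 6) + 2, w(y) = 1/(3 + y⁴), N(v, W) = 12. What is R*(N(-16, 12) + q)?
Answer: -2324872/259 ≈ -8976.3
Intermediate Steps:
R = -88 (R = -10*9 + 2 = -90 + 2 = -88)
q = 23311/259 (q = 2 + (8*11 + 1/(3 + (-4)⁴)) = 2 + (88 + 1/(3 + 256)) = 2 + (88 + 1/259) = 2 + 22793/259 = 23311/259 ≈ 90.004)
R*(N(-16, 12) + q) = -88*(12 + 23311/259) = -88*26419/259 = -2324872/259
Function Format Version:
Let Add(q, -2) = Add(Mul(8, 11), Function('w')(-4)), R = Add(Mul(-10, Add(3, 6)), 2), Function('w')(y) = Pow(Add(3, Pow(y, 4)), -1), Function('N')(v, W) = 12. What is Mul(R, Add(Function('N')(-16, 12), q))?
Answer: Rational(-2324872, 259) ≈ -8976.3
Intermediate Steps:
R = -88 (R = Add(Mul(-10, 9), 2) = Add(-90, 2) = -88)
q = Rational(23311, 259) (q = Add(2, Add(Mul(8, 11), Pow(Add(3, Pow(-4, 4)), -1))) = Add(2, Add(88, Pow(Add(3, 256), -1))) = Add(2, Add(88, Pow(259, -1))) = Add(2, Add(88, Rational(1, 259))) = Add(2, Rational(22793, 259)) = Rational(23311, 259) ≈ 90.004)
Mul(R, Add(Function('N')(-16, 12), q)) = Mul(-88, Add(12, Rational(23311, 259))) = Mul(-88, Rational(26419, 259)) = Rational(-2324872, 259)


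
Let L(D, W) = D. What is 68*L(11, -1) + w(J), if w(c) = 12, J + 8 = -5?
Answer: 760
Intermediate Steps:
J = -13 (J = -8 - 5 = -13)
68*L(11, -1) + w(J) = 68*11 + 12 = 748 + 12 = 760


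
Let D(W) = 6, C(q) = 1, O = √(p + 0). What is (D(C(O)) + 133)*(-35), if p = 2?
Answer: -4865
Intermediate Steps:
O = √2 (O = √(2 + 0) = √2 ≈ 1.4142)
(D(C(O)) + 133)*(-35) = (6 + 133)*(-35) = 139*(-35) = -4865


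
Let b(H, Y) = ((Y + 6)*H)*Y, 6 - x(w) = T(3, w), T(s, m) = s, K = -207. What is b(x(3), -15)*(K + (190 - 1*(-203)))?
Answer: 75330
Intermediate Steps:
x(w) = 3 (x(w) = 6 - 1*3 = 6 - 3 = 3)
b(H, Y) = H*Y*(6 + Y) (b(H, Y) = ((6 + Y)*H)*Y = (H*(6 + Y))*Y = H*Y*(6 + Y))
b(x(3), -15)*(K + (190 - 1*(-203))) = (3*(-15)*(6 - 15))*(-207 + (190 - 1*(-203))) = (3*(-15)*(-9))*(-207 + (190 + 203)) = 405*(-207 + 393) = 405*186 = 75330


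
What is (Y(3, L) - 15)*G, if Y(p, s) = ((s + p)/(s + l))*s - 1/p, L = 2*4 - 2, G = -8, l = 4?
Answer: 1192/15 ≈ 79.467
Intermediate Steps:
L = 6 (L = 8 - 2 = 6)
Y(p, s) = -1/p + s*(p + s)/(4 + s) (Y(p, s) = ((s + p)/(s + 4))*s - 1/p = ((p + s)/(4 + s))*s - 1/p = s*(p + s)/(4 + s) - 1/p = -1/p + s*(p + s)/(4 + s))
(Y(3, L) - 15)*G = ((-4 - 1*6 + 3*6**2 + 6*3**2)/(3*(4 + 6)) - 15)*(-8) = ((1/3)*(-4 - 6 + 3*36 + 6*9)/10 - 15)*(-8) = ((1/3)*(1/10)*(-4 - 6 + 108 + 54) - 15)*(-8) = ((1/3)*(1/10)*152 - 15)*(-8) = (76/15 - 15)*(-8) = -149/15*(-8) = 1192/15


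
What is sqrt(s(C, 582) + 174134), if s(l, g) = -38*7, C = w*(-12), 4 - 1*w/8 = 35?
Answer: 2*sqrt(43467) ≈ 416.97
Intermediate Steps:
w = -248 (w = 32 - 8*35 = 32 - 280 = -248)
C = 2976 (C = -248*(-12) = 2976)
s(l, g) = -266
sqrt(s(C, 582) + 174134) = sqrt(-266 + 174134) = sqrt(173868) = 2*sqrt(43467)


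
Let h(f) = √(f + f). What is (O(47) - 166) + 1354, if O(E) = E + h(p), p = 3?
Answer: 1235 + √6 ≈ 1237.4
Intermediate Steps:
h(f) = √2*√f (h(f) = √(2*f) = √2*√f)
O(E) = E + √6 (O(E) = E + √2*√3 = E + √6)
(O(47) - 166) + 1354 = ((47 + √6) - 166) + 1354 = (-119 + √6) + 1354 = 1235 + √6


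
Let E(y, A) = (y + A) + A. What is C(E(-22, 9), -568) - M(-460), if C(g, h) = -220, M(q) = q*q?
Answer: -211820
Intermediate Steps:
M(q) = q**2
E(y, A) = y + 2*A (E(y, A) = (A + y) + A = y + 2*A)
C(E(-22, 9), -568) - M(-460) = -220 - 1*(-460)**2 = -220 - 1*211600 = -220 - 211600 = -211820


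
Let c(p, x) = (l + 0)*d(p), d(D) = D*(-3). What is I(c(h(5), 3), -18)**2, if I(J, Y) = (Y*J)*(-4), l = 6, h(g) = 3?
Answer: 15116544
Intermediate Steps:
d(D) = -3*D
c(p, x) = -18*p (c(p, x) = (6 + 0)*(-3*p) = 6*(-3*p) = -18*p)
I(J, Y) = -4*J*Y (I(J, Y) = (J*Y)*(-4) = -4*J*Y)
I(c(h(5), 3), -18)**2 = (-4*(-18*3)*(-18))**2 = (-4*(-54)*(-18))**2 = (-3888)**2 = 15116544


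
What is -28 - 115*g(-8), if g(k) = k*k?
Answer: -7388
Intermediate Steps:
g(k) = k²
-28 - 115*g(-8) = -28 - 115*(-8)² = -28 - 115*64 = -28 - 7360 = -7388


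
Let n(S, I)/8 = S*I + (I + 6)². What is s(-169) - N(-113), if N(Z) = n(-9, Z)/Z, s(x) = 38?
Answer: 104022/113 ≈ 920.55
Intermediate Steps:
n(S, I) = 8*(6 + I)² + 8*I*S (n(S, I) = 8*(S*I + (I + 6)²) = 8*(I*S + (6 + I)²) = 8*((6 + I)² + I*S) = 8*(6 + I)² + 8*I*S)
N(Z) = (-72*Z + 8*(6 + Z)²)/Z (N(Z) = (8*(6 + Z)² + 8*Z*(-9))/Z = (8*(6 + Z)² - 72*Z)/Z = (-72*Z + 8*(6 + Z)²)/Z)
s(-169) - N(-113) = 38 - (-72 + 8*(6 - 113)²/(-113)) = 38 - (-72 + 8*(-1/113)*(-107)²) = 38 - (-72 + 8*(-1/113)*11449) = 38 - (-72 - 91592/113) = 38 - 1*(-99728/113) = 38 + 99728/113 = 104022/113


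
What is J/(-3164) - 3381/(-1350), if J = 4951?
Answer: 668939/711900 ≈ 0.93965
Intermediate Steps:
J/(-3164) - 3381/(-1350) = 4951/(-3164) - 3381/(-1350) = 4951*(-1/3164) - 3381*(-1/1350) = -4951/3164 + 1127/450 = 668939/711900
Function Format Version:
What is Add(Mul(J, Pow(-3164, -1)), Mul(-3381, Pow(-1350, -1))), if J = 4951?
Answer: Rational(668939, 711900) ≈ 0.93965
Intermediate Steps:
Add(Mul(J, Pow(-3164, -1)), Mul(-3381, Pow(-1350, -1))) = Add(Mul(4951, Pow(-3164, -1)), Mul(-3381, Pow(-1350, -1))) = Add(Mul(4951, Rational(-1, 3164)), Mul(-3381, Rational(-1, 1350))) = Add(Rational(-4951, 3164), Rational(1127, 450)) = Rational(668939, 711900)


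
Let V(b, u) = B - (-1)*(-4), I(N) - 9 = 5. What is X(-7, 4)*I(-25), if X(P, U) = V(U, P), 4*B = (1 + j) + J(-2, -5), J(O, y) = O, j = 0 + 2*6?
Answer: -35/2 ≈ -17.500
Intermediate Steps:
j = 12 (j = 0 + 12 = 12)
I(N) = 14 (I(N) = 9 + 5 = 14)
B = 11/4 (B = ((1 + 12) - 2)/4 = (13 - 2)/4 = (¼)*11 = 11/4 ≈ 2.7500)
V(b, u) = -5/4 (V(b, u) = 11/4 - (-1)*(-4) = 11/4 - 1*4 = 11/4 - 4 = -5/4)
X(P, U) = -5/4
X(-7, 4)*I(-25) = -5/4*14 = -35/2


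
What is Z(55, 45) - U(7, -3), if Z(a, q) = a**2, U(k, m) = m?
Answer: 3028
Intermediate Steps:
Z(55, 45) - U(7, -3) = 55**2 - 1*(-3) = 3025 + 3 = 3028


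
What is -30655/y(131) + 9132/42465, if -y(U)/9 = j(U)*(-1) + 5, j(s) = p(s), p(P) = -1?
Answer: 434085901/764370 ≈ 567.90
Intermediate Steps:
j(s) = -1
y(U) = -54 (y(U) = -9*(-1*(-1) + 5) = -9*(1 + 5) = -9*6 = -54)
-30655/y(131) + 9132/42465 = -30655/(-54) + 9132/42465 = -30655*(-1/54) + 9132*(1/42465) = 30655/54 + 3044/14155 = 434085901/764370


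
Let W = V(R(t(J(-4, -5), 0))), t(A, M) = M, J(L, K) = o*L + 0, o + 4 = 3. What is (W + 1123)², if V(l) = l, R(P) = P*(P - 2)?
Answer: 1261129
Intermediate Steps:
o = -1 (o = -4 + 3 = -1)
J(L, K) = -L (J(L, K) = -L + 0 = -L)
R(P) = P*(-2 + P)
W = 0 (W = 0*(-2 + 0) = 0*(-2) = 0)
(W + 1123)² = (0 + 1123)² = 1123² = 1261129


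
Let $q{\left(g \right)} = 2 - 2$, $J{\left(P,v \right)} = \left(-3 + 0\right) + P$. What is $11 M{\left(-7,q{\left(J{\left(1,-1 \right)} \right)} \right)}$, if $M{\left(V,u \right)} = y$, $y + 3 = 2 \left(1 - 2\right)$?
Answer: $-55$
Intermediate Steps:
$J{\left(P,v \right)} = -3 + P$
$y = -5$ ($y = -3 + 2 \left(1 - 2\right) = -3 + 2 \left(-1\right) = -3 - 2 = -5$)
$q{\left(g \right)} = 0$ ($q{\left(g \right)} = 2 - 2 = 0$)
$M{\left(V,u \right)} = -5$
$11 M{\left(-7,q{\left(J{\left(1,-1 \right)} \right)} \right)} = 11 \left(-5\right) = -55$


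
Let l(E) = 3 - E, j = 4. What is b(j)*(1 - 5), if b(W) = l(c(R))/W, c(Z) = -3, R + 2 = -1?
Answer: -6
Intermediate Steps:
R = -3 (R = -2 - 1 = -3)
b(W) = 6/W (b(W) = (3 - 1*(-3))/W = (3 + 3)/W = 6/W)
b(j)*(1 - 5) = (6/4)*(1 - 5) = (6*(1/4))*(-4) = (3/2)*(-4) = -6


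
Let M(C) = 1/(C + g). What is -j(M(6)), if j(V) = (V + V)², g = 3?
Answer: -4/81 ≈ -0.049383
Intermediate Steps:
M(C) = 1/(3 + C) (M(C) = 1/(C + 3) = 1/(3 + C))
j(V) = 4*V² (j(V) = (2*V)² = 4*V²)
-j(M(6)) = -4*(1/(3 + 6))² = -4*(1/9)² = -4*(⅑)² = -4/81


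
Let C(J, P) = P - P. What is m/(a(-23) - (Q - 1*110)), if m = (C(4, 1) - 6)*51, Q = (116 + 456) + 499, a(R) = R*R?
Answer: 17/24 ≈ 0.70833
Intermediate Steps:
a(R) = R²
Q = 1071 (Q = 572 + 499 = 1071)
C(J, P) = 0
m = -306 (m = (0 - 6)*51 = -6*51 = -306)
m/(a(-23) - (Q - 1*110)) = -306/((-23)² - (1071 - 1*110)) = -306/(529 - (1071 - 110)) = -306/(529 - 1*961) = -306/(529 - 961) = -306/(-432) = -306*(-1/432) = 17/24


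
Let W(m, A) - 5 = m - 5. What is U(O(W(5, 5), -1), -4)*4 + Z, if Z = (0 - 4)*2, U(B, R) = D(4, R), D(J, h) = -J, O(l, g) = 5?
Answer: -24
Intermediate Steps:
W(m, A) = m (W(m, A) = 5 + (m - 5) = 5 + (-5 + m) = m)
U(B, R) = -4 (U(B, R) = -1*4 = -4)
Z = -8 (Z = -4*2 = -8)
U(O(W(5, 5), -1), -4)*4 + Z = -4*4 - 8 = -16 - 8 = -24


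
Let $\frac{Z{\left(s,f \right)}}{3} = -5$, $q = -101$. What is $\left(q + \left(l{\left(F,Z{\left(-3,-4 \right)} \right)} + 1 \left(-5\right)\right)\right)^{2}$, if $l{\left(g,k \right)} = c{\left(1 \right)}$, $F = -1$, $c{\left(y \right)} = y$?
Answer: $11025$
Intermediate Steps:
$Z{\left(s,f \right)} = -15$ ($Z{\left(s,f \right)} = 3 \left(-5\right) = -15$)
$l{\left(g,k \right)} = 1$
$\left(q + \left(l{\left(F,Z{\left(-3,-4 \right)} \right)} + 1 \left(-5\right)\right)\right)^{2} = \left(-101 + \left(1 + 1 \left(-5\right)\right)\right)^{2} = \left(-101 + \left(1 - 5\right)\right)^{2} = \left(-101 - 4\right)^{2} = \left(-105\right)^{2} = 11025$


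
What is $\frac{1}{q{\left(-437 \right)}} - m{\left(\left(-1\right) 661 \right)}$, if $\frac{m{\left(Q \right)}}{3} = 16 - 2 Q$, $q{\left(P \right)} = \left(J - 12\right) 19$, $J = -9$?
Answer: $- \frac{1601587}{399} \approx -4014.0$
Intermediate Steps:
$q{\left(P \right)} = -399$ ($q{\left(P \right)} = \left(-9 - 12\right) 19 = \left(-21\right) 19 = -399$)
$m{\left(Q \right)} = 48 - 6 Q$ ($m{\left(Q \right)} = 3 \left(16 - 2 Q\right) = 48 - 6 Q$)
$\frac{1}{q{\left(-437 \right)}} - m{\left(\left(-1\right) 661 \right)} = \frac{1}{-399} - \left(48 - 6 \left(\left(-1\right) 661\right)\right) = - \frac{1}{399} - \left(48 - -3966\right) = - \frac{1}{399} - \left(48 + 3966\right) = - \frac{1}{399} - 4014 = - \frac{1601587}{399}$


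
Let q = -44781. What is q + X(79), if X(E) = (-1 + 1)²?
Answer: -44781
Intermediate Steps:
X(E) = 0 (X(E) = 0² = 0)
q + X(79) = -44781 + 0 = -44781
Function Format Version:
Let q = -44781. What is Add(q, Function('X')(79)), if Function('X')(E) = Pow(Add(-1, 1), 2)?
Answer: -44781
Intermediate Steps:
Function('X')(E) = 0 (Function('X')(E) = Pow(0, 2) = 0)
Add(q, Function('X')(79)) = Add(-44781, 0) = -44781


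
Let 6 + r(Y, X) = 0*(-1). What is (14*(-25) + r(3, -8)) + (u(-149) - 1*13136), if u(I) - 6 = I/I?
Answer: -13485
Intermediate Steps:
r(Y, X) = -6 (r(Y, X) = -6 + 0*(-1) = -6 + 0 = -6)
u(I) = 7 (u(I) = 6 + I/I = 6 + 1 = 7)
(14*(-25) + r(3, -8)) + (u(-149) - 1*13136) = (14*(-25) - 6) + (7 - 1*13136) = (-350 - 6) + (7 - 13136) = -356 - 13129 = -13485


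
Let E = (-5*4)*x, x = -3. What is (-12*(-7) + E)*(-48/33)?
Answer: -2304/11 ≈ -209.45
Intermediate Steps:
E = 60 (E = -5*4*(-3) = -20*(-3) = 60)
(-12*(-7) + E)*(-48/33) = (-12*(-7) + 60)*(-48/33) = (84 + 60)*(-48*1/33) = 144*(-16/11) = -2304/11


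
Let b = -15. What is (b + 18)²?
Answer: 9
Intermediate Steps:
(b + 18)² = (-15 + 18)² = 3² = 9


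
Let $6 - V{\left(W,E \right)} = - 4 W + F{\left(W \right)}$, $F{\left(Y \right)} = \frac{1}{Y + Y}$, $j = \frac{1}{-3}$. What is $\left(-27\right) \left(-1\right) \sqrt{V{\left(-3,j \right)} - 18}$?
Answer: $\frac{9 i \sqrt{858}}{2} \approx 131.81 i$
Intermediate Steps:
$j = - \frac{1}{3} \approx -0.33333$
$F{\left(Y \right)} = \frac{1}{2 Y}$
$V{\left(W,E \right)} = 6 + 4 W - \frac{1}{2 W}$ ($V{\left(W,E \right)} = 6 - \left(- 4 W + \frac{1}{2 W}\right) = 6 - \left(\frac{1}{2 W} - 4 W\right) = 6 + \left(4 W - \frac{1}{2 W}\right) = 6 + 4 W - \frac{1}{2 W}$)
$\left(-27\right) \left(-1\right) \sqrt{V{\left(-3,j \right)} - 18} = \left(-27\right) \left(-1\right) \sqrt{\left(6 + 4 \left(-3\right) - \frac{1}{2 \left(-3\right)}\right) - 18} = 27 \sqrt{\left(6 - 12 - - \frac{1}{6}\right) - 18} = 27 \sqrt{\left(6 - 12 + \frac{1}{6}\right) - 18} = 27 \sqrt{- \frac{35}{6} - 18} = 27 \sqrt{- \frac{143}{6}} = 27 \frac{i \sqrt{858}}{6} = \frac{9 i \sqrt{858}}{2}$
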